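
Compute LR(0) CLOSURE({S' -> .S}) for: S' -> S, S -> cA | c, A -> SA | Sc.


Start: S' -> .S
For each item with dot before a nonterminal B, add B -> .γ for every B-production
Closure: [S' -> .S, S -> .cA, S -> .c]


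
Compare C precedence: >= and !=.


'>=' is relational (level 7); '!=' is equality (level 6)
Higher level binds tighter
'>=' has higher precedence than '!='


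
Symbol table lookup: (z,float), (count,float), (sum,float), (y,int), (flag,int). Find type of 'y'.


Lookup 'y' → type int


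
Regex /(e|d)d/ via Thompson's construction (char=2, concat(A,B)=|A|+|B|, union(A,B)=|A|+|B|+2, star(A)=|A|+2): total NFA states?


Syntax tree has 3 char leaf(s), 1 union(s), 0 star(s)
chars contribute 3×2 = 6; each union adds +2; each star adds +2
Total: 6 + 2 + 0 = 8 states


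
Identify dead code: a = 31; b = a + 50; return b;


a is read by b's definition; b is returned
No dead code


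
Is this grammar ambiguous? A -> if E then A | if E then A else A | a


dangling else: 'if E then if E then a else a' parses two ways
Ambiguous


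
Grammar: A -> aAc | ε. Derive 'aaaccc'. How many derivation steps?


Derivation: A => aAc => aaAcc => aaaAccc => aaaccc
Steps: 4


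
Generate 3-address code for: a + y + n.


Break into single-operator statements:
t1 = a + y
t2 = t1 + n


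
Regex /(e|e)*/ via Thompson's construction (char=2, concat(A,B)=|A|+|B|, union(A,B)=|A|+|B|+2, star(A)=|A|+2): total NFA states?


Syntax tree has 2 char leaf(s), 1 union(s), 1 star(s)
chars contribute 2×2 = 4; each union adds +2; each star adds +2
Total: 4 + 2 + 2 = 8 states


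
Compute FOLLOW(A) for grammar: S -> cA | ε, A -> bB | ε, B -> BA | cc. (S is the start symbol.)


$ ∈ FOLLOW(S). For each A -> αBβ: add FIRST(β)\{ε} to FOLLOW(B); if β nullable, add FOLLOW(A).
FOLLOW(A) = {$, b}


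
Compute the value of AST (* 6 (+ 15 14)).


Evaluate inner: (+ 15 14) = 29
Evaluate root: (* 6 29) = 174
Result: 174


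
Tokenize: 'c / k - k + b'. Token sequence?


Scan left to right, longest-match per lexeme
Tokens: ID(c), OP(/), ID(k), OP(-), ID(k), OP(+), ID(b)


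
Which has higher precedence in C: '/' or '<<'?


'/' is multiplicative (level 10); '<<' is shift (level 8)
Higher level binds tighter
'/' has higher precedence than '<<'


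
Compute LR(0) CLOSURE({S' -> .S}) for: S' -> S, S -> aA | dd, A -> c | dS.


Start: S' -> .S
For each item with dot before a nonterminal B, add B -> .γ for every B-production
Closure: [S' -> .S, S -> .aA, S -> .dd]


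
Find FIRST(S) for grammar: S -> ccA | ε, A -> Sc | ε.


Per alternative of S: FIRST(ccA) = {c}; FIRST(ε) = {ε}
FIRST(S) = {c, ε}


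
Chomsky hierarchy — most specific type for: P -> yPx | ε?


Single nonterminal LHS, but y^n x^n is not regular
Classification: Type 2 (Context-Free)


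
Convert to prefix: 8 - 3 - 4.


left-to-right (same/higher precedence on left): tree is (- (- 8 3) 4)
Prefix: - - 8 3 4


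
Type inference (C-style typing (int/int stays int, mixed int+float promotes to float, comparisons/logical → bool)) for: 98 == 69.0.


Operand types: int == float
Rule: comparison yields bool
Result type: bool


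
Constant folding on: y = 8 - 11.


8 - 11 = -3 at compile time
Optimized: y = -3


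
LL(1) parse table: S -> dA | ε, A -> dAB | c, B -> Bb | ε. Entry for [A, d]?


For [A, d]: 'd' ∈ FIRST(dAB)
Entry: A -> dAB


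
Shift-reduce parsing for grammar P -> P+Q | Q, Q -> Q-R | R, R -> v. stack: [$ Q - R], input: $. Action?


handle 'Q-R' on top
Action: reduce (Q -> Q-R)


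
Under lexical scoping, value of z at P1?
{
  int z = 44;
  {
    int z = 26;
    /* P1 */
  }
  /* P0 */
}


z declared in the same block as P1
z = 26


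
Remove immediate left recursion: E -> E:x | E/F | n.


Left-recursive alternatives: E:x, E/F; non-recursive: n
Introduce E': E -> nE', E' -> :xE' | /FE' | ε


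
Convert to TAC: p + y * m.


Break into single-operator statements:
t1 = y * m
t2 = p + t1


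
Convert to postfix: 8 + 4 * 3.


* has higher precedence, evaluate 4*3 first
Postfix: 8 4 3 * +


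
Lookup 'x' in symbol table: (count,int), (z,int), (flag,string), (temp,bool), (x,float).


Lookup 'x' → type float


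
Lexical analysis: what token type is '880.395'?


Pattern: digits with a decimal point
Type: FLOAT_LITERAL


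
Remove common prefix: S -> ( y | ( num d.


Common prefix: '('
Factored: S -> ( S', S' -> y | num d


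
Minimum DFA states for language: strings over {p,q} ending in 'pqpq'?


Track the longest suffix of input matching a prefix of 'pqpq': 5 classes (prefixes of length 0..4)
Minimal DFA: 5 states


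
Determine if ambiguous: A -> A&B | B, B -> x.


precedence layered via separate nonterminal B: deterministic
Unambiguous


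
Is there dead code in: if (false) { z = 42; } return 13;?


condition is constant false, so the whole block is unreachable
Dead: 'if (false) { z = 42; }'


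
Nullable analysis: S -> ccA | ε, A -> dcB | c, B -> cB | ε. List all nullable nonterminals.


A nonterminal is nullable iff some alternative derives ε (directly, or every symbol in it is nullable)
Nullable: {B, S}


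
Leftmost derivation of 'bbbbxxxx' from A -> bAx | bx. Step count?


Derivation: A => bAx => bbAxx => bbbAxxx => bbbbxxxx
Steps: 4


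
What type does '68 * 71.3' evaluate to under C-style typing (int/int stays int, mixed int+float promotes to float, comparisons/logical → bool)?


Operand types: int * float
Rule: mixed int/float promotes to float; int/int stays int
Result type: float


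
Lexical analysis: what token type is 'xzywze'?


Pattern: letter/underscore followed by alphanumerics, not a keyword
Type: IDENTIFIER


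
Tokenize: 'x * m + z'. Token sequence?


Scan left to right, longest-match per lexeme
Tokens: ID(x), OP(*), ID(m), OP(+), ID(z)


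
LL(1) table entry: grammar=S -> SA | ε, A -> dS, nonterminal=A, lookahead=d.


For [A, d]: 'd' ∈ FIRST(dS)
Entry: A -> dS


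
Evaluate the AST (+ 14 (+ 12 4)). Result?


Evaluate inner: (+ 12 4) = 16
Evaluate root: (+ 14 16) = 30
Result: 30


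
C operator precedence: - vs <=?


'-' is additive (level 9); '<=' is relational (level 7)
Higher level binds tighter
'-' has higher precedence than '<='


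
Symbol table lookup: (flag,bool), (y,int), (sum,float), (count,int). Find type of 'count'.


Lookup 'count' → type int


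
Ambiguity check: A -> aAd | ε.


balanced a^n…d^n: each string has a unique parse
Unambiguous


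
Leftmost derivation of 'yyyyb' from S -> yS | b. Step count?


Derivation: S => yS => yyS => yyyS => yyyyS => yyyyb
Steps: 5


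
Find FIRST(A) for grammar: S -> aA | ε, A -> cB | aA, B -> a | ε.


Per alternative of A: FIRST(cB) = {c}; FIRST(aA) = {a}
FIRST(A) = {a, c}


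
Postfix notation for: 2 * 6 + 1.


Left to right (same or higher precedence on left)
Postfix: 2 6 * 1 +


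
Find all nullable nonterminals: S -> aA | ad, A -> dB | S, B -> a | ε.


A nonterminal is nullable iff some alternative derives ε (directly, or every symbol in it is nullable)
Nullable: {B}


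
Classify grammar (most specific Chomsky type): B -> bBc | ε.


Single nonterminal LHS, but b^n c^n is not regular
Classification: Type 2 (Context-Free)


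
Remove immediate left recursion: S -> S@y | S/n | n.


Left-recursive alternatives: S@y, S/n; non-recursive: n
Introduce S': S -> nS', S' -> @yS' | /nS' | ε


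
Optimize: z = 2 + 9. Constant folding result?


2 + 9 = 11 at compile time
Optimized: z = 11


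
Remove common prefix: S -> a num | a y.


Common prefix: 'a'
Factored: S -> a S', S' -> num | y


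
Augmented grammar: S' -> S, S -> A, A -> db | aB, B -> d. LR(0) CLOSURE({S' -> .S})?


Start: S' -> .S
For each item with dot before a nonterminal B, add B -> .γ for every B-production
Closure: [S' -> .S, S -> .A, A -> .db, A -> .aB]


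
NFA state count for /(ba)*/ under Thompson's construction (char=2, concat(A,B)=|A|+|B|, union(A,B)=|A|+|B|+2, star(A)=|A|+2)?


Syntax tree has 2 char leaf(s), 0 union(s), 1 star(s)
chars contribute 2×2 = 4; each union adds +2; each star adds +2
Total: 4 + 0 + 2 = 6 states


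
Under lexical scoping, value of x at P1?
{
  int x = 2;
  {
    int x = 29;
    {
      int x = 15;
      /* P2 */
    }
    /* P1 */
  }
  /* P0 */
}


x declared in the same block as P1
x = 29


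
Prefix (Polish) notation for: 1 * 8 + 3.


left-to-right (same/higher precedence on left): tree is (+ (* 1 8) 3)
Prefix: + * 1 8 3


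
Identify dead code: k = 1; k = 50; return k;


first assignment to k is overwritten before any read
Dead: 'k = 1'


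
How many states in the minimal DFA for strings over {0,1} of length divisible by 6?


Track length mod 6: states 0..5, accept at 0
Minimal DFA: 6 states


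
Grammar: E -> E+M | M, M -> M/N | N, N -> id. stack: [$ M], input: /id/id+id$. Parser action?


shift '/' to continue M -> M/N
Action: shift


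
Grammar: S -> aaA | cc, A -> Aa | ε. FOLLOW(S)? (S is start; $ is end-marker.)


$ ∈ FOLLOW(S). For each A -> αBβ: add FIRST(β)\{ε} to FOLLOW(B); if β nullable, add FOLLOW(A).
FOLLOW(S) = {$}


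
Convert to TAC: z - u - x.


Break into single-operator statements:
t1 = z - u
t2 = t1 - x


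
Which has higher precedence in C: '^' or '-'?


'-' is additive (level 9); '^' is bitwise XOR (level 4)
Higher level binds tighter
'-' has higher precedence than '^'


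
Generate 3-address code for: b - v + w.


Break into single-operator statements:
t1 = b - v
t2 = t1 + w


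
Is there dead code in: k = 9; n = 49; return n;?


k is assigned but never read
Dead: 'k = 9'


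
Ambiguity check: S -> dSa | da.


balanced d^n…a^n: each string has a unique parse
Unambiguous


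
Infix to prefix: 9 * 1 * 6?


left-to-right (same/higher precedence on left): tree is (* (* 9 1) 6)
Prefix: * * 9 1 6


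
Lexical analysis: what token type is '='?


Pattern: operator symbol
Type: OPERATOR


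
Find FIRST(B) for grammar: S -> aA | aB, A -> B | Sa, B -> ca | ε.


Per alternative of B: FIRST(ca) = {c}; FIRST(ε) = {ε}
FIRST(B) = {c, ε}


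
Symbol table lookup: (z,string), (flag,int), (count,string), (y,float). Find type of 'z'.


Lookup 'z' → type string


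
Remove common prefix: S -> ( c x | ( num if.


Common prefix: '('
Factored: S -> ( S', S' -> c x | num if


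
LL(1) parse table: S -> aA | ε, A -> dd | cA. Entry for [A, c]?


For [A, c]: 'c' ∈ FIRST(cA)
Entry: A -> cA


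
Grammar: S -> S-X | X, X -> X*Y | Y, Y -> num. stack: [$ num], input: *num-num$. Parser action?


'num' on top is the handle for Y -> num
Action: reduce (Y -> num)


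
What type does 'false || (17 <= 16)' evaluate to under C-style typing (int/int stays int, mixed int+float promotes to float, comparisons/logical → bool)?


Operand types: bool || bool
Rule: logical operators take bool operands and yield bool
Result type: bool


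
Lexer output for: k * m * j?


Scan left to right, longest-match per lexeme
Tokens: ID(k), OP(*), ID(m), OP(*), ID(j)


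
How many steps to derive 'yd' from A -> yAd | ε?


Derivation: A => yAd => yd
Steps: 2


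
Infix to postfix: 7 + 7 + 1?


Left to right (same or higher precedence on left)
Postfix: 7 7 + 1 +


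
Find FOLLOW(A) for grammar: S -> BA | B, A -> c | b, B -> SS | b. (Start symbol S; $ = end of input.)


$ ∈ FOLLOW(S). For each A -> αBβ: add FIRST(β)\{ε} to FOLLOW(B); if β nullable, add FOLLOW(A).
FOLLOW(A) = {$, b, c}


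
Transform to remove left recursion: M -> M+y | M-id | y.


Left-recursive alternatives: M+y, M-id; non-recursive: y
Introduce M': M -> yM', M' -> +yM' | -idM' | ε


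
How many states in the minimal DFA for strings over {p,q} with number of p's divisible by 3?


Track (count of p) mod 3: states 0..2, accept at 0
Minimal DFA: 3 states


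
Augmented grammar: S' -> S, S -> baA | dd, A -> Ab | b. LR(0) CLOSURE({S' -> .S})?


Start: S' -> .S
For each item with dot before a nonterminal B, add B -> .γ for every B-production
Closure: [S' -> .S, S -> .baA, S -> .dd]


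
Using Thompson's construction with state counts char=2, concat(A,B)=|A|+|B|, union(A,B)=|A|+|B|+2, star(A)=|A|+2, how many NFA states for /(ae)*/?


Syntax tree has 2 char leaf(s), 0 union(s), 1 star(s)
chars contribute 2×2 = 4; each union adds +2; each star adds +2
Total: 4 + 0 + 2 = 6 states


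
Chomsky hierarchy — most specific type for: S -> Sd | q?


Left-linear: every RHS is a terminal or one nonterminal followed by a terminal
Classification: Type 3 (Regular)


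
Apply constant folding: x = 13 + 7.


13 + 7 = 20 at compile time
Optimized: x = 20


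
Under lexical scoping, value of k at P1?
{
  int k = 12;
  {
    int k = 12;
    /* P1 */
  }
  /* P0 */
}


k declared in the same block as P1
k = 12


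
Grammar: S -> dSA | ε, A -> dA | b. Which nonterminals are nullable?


A nonterminal is nullable iff some alternative derives ε (directly, or every symbol in it is nullable)
Nullable: {S}


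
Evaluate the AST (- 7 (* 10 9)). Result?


Evaluate inner: (* 10 9) = 90
Evaluate root: (- 7 90) = -83
Result: -83


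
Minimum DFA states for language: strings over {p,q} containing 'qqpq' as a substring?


KMP-style automaton: 4 progress states + 1 absorbing accept = 5
Minimal DFA: 5 states


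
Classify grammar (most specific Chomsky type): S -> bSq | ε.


Single nonterminal LHS, but b^n q^n is not regular
Classification: Type 2 (Context-Free)


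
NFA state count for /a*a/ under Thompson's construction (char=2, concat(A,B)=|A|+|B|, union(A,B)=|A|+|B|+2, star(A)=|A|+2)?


Syntax tree has 2 char leaf(s), 0 union(s), 1 star(s)
chars contribute 2×2 = 4; each union adds +2; each star adds +2
Total: 4 + 0 + 2 = 6 states


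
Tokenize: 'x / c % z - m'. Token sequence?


Scan left to right, longest-match per lexeme
Tokens: ID(x), OP(/), ID(c), OP(%), ID(z), OP(-), ID(m)


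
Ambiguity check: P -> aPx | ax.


balanced a^n…x^n: each string has a unique parse
Unambiguous


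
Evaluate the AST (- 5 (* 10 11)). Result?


Evaluate inner: (* 10 11) = 110
Evaluate root: (- 5 110) = -105
Result: -105


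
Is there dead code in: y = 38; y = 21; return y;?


first assignment to y is overwritten before any read
Dead: 'y = 38'


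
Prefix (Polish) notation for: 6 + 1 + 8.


left-to-right (same/higher precedence on left): tree is (+ (+ 6 1) 8)
Prefix: + + 6 1 8


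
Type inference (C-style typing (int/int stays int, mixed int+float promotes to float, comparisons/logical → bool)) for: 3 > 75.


Operand types: int > int
Rule: comparison yields bool
Result type: bool


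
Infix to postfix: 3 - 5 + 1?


Left to right (same or higher precedence on left)
Postfix: 3 5 - 1 +


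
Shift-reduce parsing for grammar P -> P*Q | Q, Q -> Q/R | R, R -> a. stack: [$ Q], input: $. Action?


lookahead ∉ {/} so Q won't extend; reduce P -> Q
Action: reduce (P -> Q)


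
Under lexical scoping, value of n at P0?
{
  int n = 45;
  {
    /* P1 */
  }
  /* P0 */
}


n declared in the same block as P0
n = 45


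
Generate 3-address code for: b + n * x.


Break into single-operator statements:
t1 = n * x
t2 = b + t1


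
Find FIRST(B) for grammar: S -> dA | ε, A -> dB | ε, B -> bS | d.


Per alternative of B: FIRST(bS) = {b}; FIRST(d) = {d}
FIRST(B) = {b, d}


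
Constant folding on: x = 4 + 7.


4 + 7 = 11 at compile time
Optimized: x = 11


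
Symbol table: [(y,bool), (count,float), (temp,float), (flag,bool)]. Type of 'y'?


Lookup 'y' → type bool


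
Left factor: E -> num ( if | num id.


Common prefix: 'num'
Factored: E -> num E', E' -> ( if | id


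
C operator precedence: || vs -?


'-' is additive (level 9); '||' is logical OR (level 1)
Higher level binds tighter
'-' has higher precedence than '||'


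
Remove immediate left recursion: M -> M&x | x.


Left-recursive alternatives: M&x; non-recursive: x
Introduce M': M -> xM', M' -> &xM' | ε


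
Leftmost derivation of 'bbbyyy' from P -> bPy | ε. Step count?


Derivation: P => bPy => bbPyy => bbbPyyy => bbbyyy
Steps: 4


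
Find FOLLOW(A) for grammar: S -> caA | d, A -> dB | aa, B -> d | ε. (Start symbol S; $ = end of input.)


$ ∈ FOLLOW(S). For each A -> αBβ: add FIRST(β)\{ε} to FOLLOW(B); if β nullable, add FOLLOW(A).
FOLLOW(A) = {$}


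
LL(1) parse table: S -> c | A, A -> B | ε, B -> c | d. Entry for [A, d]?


For [A, d]: 'd' ∈ FIRST(B)
Entry: A -> B


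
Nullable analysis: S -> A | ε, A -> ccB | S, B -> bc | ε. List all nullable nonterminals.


A nonterminal is nullable iff some alternative derives ε (directly, or every symbol in it is nullable)
Nullable: {A, B, S}


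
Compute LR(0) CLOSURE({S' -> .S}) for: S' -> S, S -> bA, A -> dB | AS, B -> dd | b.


Start: S' -> .S
For each item with dot before a nonterminal B, add B -> .γ for every B-production
Closure: [S' -> .S, S -> .bA]


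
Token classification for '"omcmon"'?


Pattern: double-quoted sequence
Type: STRING_LITERAL


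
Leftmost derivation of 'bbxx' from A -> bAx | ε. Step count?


Derivation: A => bAx => bbAxx => bbxx
Steps: 3


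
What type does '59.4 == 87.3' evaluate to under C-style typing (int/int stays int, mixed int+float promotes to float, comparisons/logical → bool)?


Operand types: float == float
Rule: comparison yields bool
Result type: bool


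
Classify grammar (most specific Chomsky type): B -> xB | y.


Right-linear: every RHS is a terminal or a terminal followed by one nonterminal
Classification: Type 3 (Regular)


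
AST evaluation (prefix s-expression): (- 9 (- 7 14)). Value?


Evaluate inner: (- 7 14) = -7
Evaluate root: (- 9 -7) = 16
Result: 16


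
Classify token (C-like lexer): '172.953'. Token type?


Pattern: digits with a decimal point
Type: FLOAT_LITERAL


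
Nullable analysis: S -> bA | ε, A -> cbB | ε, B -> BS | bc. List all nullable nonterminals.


A nonterminal is nullable iff some alternative derives ε (directly, or every symbol in it is nullable)
Nullable: {A, S}


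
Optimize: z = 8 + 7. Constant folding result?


8 + 7 = 15 at compile time
Optimized: z = 15


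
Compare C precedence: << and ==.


'<<' is shift (level 8); '==' is equality (level 6)
Higher level binds tighter
'<<' has higher precedence than '=='


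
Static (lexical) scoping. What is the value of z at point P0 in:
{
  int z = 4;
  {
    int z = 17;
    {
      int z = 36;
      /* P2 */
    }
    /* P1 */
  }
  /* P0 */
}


z declared in the same block as P0
z = 4


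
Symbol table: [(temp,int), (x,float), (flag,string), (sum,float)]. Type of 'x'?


Lookup 'x' → type float


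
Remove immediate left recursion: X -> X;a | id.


Left-recursive alternatives: X;a; non-recursive: id
Introduce X': X -> idX', X' -> ;aX' | ε


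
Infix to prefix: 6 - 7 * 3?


'*' binds tighter: tree is (- 6 (* 7 3))
Prefix: - 6 * 7 3


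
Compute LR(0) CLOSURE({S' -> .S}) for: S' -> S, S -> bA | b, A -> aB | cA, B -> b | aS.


Start: S' -> .S
For each item with dot before a nonterminal B, add B -> .γ for every B-production
Closure: [S' -> .S, S -> .bA, S -> .b]


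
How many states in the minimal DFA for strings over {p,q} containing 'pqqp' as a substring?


KMP-style automaton: 4 progress states + 1 absorbing accept = 5
Minimal DFA: 5 states


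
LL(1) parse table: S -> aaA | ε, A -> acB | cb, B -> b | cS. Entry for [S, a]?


For [S, a]: 'a' ∈ FIRST(aaA)
Entry: S -> aaA


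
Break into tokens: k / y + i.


Scan left to right, longest-match per lexeme
Tokens: ID(k), OP(/), ID(y), OP(+), ID(i)


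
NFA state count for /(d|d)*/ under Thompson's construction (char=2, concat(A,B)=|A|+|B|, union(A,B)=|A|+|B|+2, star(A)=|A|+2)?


Syntax tree has 2 char leaf(s), 1 union(s), 1 star(s)
chars contribute 2×2 = 4; each union adds +2; each star adds +2
Total: 4 + 2 + 2 = 8 states


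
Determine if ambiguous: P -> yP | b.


right-linear, alternatives start with distinct terminals 'y' vs 'b': unique leftmost derivation
Unambiguous


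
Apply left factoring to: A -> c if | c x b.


Common prefix: 'c'
Factored: A -> c A', A' -> if | x b


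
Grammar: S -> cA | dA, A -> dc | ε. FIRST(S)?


Per alternative of S: FIRST(cA) = {c}; FIRST(dA) = {d}
FIRST(S) = {c, d}


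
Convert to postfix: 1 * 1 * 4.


Left to right (same or higher precedence on left)
Postfix: 1 1 * 4 *


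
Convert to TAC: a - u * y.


Break into single-operator statements:
t1 = u * y
t2 = a - t1


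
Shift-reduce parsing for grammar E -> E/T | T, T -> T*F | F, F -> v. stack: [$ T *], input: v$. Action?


no handle; shift 'v'
Action: shift


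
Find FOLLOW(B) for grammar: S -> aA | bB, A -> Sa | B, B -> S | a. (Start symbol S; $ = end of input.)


$ ∈ FOLLOW(S). For each A -> αBβ: add FIRST(β)\{ε} to FOLLOW(B); if β nullable, add FOLLOW(A).
FOLLOW(B) = {$, a}


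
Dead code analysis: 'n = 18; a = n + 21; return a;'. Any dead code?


n is read by a's definition; a is returned
No dead code


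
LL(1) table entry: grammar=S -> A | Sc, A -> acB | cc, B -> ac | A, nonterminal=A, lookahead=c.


For [A, c]: 'c' ∈ FIRST(cc)
Entry: A -> cc


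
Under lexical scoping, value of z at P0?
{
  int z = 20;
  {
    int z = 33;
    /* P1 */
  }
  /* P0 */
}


z declared in the same block as P0
z = 20


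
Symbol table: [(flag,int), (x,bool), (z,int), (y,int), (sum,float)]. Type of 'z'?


Lookup 'z' → type int


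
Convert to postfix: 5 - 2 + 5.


Left to right (same or higher precedence on left)
Postfix: 5 2 - 5 +


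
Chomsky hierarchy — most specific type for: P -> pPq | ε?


Single nonterminal LHS, but p^n q^n is not regular
Classification: Type 2 (Context-Free)


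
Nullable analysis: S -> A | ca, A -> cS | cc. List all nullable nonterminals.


A nonterminal is nullable iff some alternative derives ε (directly, or every symbol in it is nullable)
Nullable: {}


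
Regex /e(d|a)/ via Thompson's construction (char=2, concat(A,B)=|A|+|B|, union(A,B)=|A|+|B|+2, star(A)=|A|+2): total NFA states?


Syntax tree has 3 char leaf(s), 1 union(s), 0 star(s)
chars contribute 3×2 = 6; each union adds +2; each star adds +2
Total: 6 + 2 + 0 = 8 states


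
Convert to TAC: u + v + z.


Break into single-operator statements:
t1 = u + v
t2 = t1 + z


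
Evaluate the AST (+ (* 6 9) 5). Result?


Evaluate inner: (* 6 9) = 54
Evaluate root: (+ 54 5) = 59
Result: 59


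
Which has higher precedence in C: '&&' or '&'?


'&' is bitwise AND (level 5); '&&' is logical AND (level 2)
Higher level binds tighter
'&' has higher precedence than '&&'


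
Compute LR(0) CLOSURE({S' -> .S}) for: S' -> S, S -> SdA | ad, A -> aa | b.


Start: S' -> .S
For each item with dot before a nonterminal B, add B -> .γ for every B-production
Closure: [S' -> .S, S -> .SdA, S -> .ad]


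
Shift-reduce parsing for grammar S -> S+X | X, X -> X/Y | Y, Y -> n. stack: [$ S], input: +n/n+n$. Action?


shift '+' to continue S -> S+X
Action: shift


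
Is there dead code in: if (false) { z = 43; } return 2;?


condition is constant false, so the whole block is unreachable
Dead: 'if (false) { z = 43; }'


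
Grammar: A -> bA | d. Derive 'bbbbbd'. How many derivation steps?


Derivation: A => bA => bbA => bbbA => bbbbA => bbbbbA => bbbbbd
Steps: 6


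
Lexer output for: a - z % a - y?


Scan left to right, longest-match per lexeme
Tokens: ID(a), OP(-), ID(z), OP(%), ID(a), OP(-), ID(y)


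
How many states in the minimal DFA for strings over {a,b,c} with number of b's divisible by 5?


Track (count of b) mod 5: states 0..4, accept at 0
Minimal DFA: 5 states


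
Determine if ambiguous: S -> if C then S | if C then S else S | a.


dangling else: 'if C then if C then a else a' parses two ways
Ambiguous


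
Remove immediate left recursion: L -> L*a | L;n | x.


Left-recursive alternatives: L*a, L;n; non-recursive: x
Introduce L': L -> xL', L' -> *aL' | ;nL' | ε


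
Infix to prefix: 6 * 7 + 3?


left-to-right (same/higher precedence on left): tree is (+ (* 6 7) 3)
Prefix: + * 6 7 3


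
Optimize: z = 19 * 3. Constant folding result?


19 * 3 = 57 at compile time
Optimized: z = 57


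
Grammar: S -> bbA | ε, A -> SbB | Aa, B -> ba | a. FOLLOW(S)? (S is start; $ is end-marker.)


$ ∈ FOLLOW(S). For each A -> αBβ: add FIRST(β)\{ε} to FOLLOW(B); if β nullable, add FOLLOW(A).
FOLLOW(S) = {$, b}


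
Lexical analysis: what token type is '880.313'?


Pattern: digits with a decimal point
Type: FLOAT_LITERAL


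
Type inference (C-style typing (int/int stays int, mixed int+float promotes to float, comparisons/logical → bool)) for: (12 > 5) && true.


Operand types: bool && bool
Rule: logical operators take bool operands and yield bool
Result type: bool


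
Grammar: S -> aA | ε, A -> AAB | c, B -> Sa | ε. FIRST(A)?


Per alternative of A: FIRST(AAB) = {c}; FIRST(c) = {c}
FIRST(A) = {c}


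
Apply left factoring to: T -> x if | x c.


Common prefix: 'x'
Factored: T -> x T', T' -> if | c


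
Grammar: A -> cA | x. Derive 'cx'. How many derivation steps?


Derivation: A => cA => cx
Steps: 2


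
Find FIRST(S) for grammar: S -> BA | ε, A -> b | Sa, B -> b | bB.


Per alternative of S: FIRST(BA) = {b}; FIRST(ε) = {ε}
FIRST(S) = {b, ε}


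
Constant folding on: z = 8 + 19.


8 + 19 = 27 at compile time
Optimized: z = 27


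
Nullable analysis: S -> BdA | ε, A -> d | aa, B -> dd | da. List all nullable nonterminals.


A nonterminal is nullable iff some alternative derives ε (directly, or every symbol in it is nullable)
Nullable: {S}


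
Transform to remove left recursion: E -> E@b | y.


Left-recursive alternatives: E@b; non-recursive: y
Introduce E': E -> yE', E' -> @bE' | ε


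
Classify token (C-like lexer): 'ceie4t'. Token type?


Pattern: letter/underscore followed by alphanumerics, not a keyword
Type: IDENTIFIER


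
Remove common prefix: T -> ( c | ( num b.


Common prefix: '('
Factored: T -> ( T', T' -> c | num b


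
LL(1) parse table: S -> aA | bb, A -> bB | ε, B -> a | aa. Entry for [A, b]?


For [A, b]: 'b' ∈ FIRST(bB)
Entry: A -> bB


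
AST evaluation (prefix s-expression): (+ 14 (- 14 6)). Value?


Evaluate inner: (- 14 6) = 8
Evaluate root: (+ 14 8) = 22
Result: 22


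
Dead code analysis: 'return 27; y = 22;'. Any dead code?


statement follows a return and is unreachable
Dead: 'y = 22'


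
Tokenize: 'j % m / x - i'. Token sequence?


Scan left to right, longest-match per lexeme
Tokens: ID(j), OP(%), ID(m), OP(/), ID(x), OP(-), ID(i)


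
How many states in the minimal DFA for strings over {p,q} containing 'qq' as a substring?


KMP-style automaton: 2 progress states + 1 absorbing accept = 3
Minimal DFA: 3 states


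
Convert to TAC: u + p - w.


Break into single-operator statements:
t1 = u + p
t2 = t1 - w


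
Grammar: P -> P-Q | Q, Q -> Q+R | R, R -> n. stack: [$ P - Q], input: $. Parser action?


handle 'P-Q' on top; lookahead ∈ FOLLOW(P) = {-, $}
Action: reduce (P -> P-Q)


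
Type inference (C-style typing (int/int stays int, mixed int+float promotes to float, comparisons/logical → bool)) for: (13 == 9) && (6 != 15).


Operand types: bool && bool
Rule: logical operators take bool operands and yield bool
Result type: bool


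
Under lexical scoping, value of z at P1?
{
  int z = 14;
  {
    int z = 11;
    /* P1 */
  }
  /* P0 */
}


z declared in the same block as P1
z = 11


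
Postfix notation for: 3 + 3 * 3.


* has higher precedence, evaluate 3*3 first
Postfix: 3 3 3 * +


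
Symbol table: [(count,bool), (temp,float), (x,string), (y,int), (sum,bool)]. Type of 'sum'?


Lookup 'sum' → type bool


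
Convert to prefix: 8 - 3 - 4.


left-to-right (same/higher precedence on left): tree is (- (- 8 3) 4)
Prefix: - - 8 3 4


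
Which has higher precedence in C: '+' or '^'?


'+' is additive (level 9); '^' is bitwise XOR (level 4)
Higher level binds tighter
'+' has higher precedence than '^'


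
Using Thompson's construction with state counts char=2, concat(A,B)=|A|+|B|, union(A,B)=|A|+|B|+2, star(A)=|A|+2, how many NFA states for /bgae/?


Syntax tree has 4 char leaf(s), 0 union(s), 0 star(s)
chars contribute 4×2 = 8; each union adds +2; each star adds +2
Total: 8 + 0 + 0 = 8 states


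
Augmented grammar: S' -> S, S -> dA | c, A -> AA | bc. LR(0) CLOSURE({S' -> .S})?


Start: S' -> .S
For each item with dot before a nonterminal B, add B -> .γ for every B-production
Closure: [S' -> .S, S -> .dA, S -> .c]


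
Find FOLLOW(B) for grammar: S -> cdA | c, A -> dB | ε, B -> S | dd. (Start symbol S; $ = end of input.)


$ ∈ FOLLOW(S). For each A -> αBβ: add FIRST(β)\{ε} to FOLLOW(B); if β nullable, add FOLLOW(A).
FOLLOW(B) = {$}


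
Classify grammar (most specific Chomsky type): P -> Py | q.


Left-linear: every RHS is a terminal or one nonterminal followed by a terminal
Classification: Type 3 (Regular)


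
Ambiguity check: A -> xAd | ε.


balanced x^n…d^n: each string has a unique parse
Unambiguous


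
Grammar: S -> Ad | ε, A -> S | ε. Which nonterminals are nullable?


A nonterminal is nullable iff some alternative derives ε (directly, or every symbol in it is nullable)
Nullable: {A, S}


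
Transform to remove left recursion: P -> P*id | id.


Left-recursive alternatives: P*id; non-recursive: id
Introduce P': P -> idP', P' -> *idP' | ε


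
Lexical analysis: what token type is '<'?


Pattern: operator symbol
Type: OPERATOR


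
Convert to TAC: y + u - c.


Break into single-operator statements:
t1 = y + u
t2 = t1 - c


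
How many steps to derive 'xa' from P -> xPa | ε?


Derivation: P => xPa => xa
Steps: 2


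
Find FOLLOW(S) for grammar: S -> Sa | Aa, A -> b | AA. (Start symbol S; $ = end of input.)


$ ∈ FOLLOW(S). For each A -> αBβ: add FIRST(β)\{ε} to FOLLOW(B); if β nullable, add FOLLOW(A).
FOLLOW(S) = {$, a}


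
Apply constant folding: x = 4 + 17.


4 + 17 = 21 at compile time
Optimized: x = 21


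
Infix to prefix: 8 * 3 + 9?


left-to-right (same/higher precedence on left): tree is (+ (* 8 3) 9)
Prefix: + * 8 3 9


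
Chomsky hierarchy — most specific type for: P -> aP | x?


Right-linear: every RHS is a terminal or a terminal followed by one nonterminal
Classification: Type 3 (Regular)


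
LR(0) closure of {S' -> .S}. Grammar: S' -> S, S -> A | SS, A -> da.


Start: S' -> .S
For each item with dot before a nonterminal B, add B -> .γ for every B-production
Closure: [S' -> .S, S -> .A, S -> .SS, A -> .da]


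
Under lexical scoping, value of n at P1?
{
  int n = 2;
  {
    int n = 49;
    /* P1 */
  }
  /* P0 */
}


n declared in the same block as P1
n = 49


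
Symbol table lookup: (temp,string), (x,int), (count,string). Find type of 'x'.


Lookup 'x' → type int


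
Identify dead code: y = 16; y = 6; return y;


first assignment to y is overwritten before any read
Dead: 'y = 16'


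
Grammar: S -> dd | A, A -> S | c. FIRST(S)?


Per alternative of S: FIRST(dd) = {d}; FIRST(A) = {c, d}
FIRST(S) = {c, d}


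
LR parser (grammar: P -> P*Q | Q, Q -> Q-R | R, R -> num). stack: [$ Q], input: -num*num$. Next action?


shift '-' to continue Q -> Q-R
Action: shift


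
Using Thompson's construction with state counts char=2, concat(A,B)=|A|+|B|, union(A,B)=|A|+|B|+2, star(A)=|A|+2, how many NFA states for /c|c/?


Syntax tree has 2 char leaf(s), 1 union(s), 0 star(s)
chars contribute 2×2 = 4; each union adds +2; each star adds +2
Total: 4 + 2 + 0 = 6 states


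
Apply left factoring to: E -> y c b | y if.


Common prefix: 'y'
Factored: E -> y E', E' -> c b | if


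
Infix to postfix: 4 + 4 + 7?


Left to right (same or higher precedence on left)
Postfix: 4 4 + 7 +


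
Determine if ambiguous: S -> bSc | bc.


balanced b^n…c^n: each string has a unique parse
Unambiguous


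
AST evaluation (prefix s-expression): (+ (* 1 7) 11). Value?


Evaluate inner: (* 1 7) = 7
Evaluate root: (+ 7 11) = 18
Result: 18


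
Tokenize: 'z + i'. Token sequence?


Scan left to right, longest-match per lexeme
Tokens: ID(z), OP(+), ID(i)


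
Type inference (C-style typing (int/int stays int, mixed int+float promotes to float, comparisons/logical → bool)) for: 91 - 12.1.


Operand types: int - float
Rule: mixed int/float promotes to float; int/int stays int
Result type: float


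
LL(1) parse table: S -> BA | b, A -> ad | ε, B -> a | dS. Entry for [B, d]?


For [B, d]: 'd' ∈ FIRST(dS)
Entry: B -> dS


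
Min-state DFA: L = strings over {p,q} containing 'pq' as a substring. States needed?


KMP-style automaton: 2 progress states + 1 absorbing accept = 3
Minimal DFA: 3 states


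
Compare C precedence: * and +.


'*' is multiplicative (level 10); '+' is additive (level 9)
Higher level binds tighter
'*' has higher precedence than '+'


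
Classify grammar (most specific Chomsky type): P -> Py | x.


Left-linear: every RHS is a terminal or one nonterminal followed by a terminal
Classification: Type 3 (Regular)


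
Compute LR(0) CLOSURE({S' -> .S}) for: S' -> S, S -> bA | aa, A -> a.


Start: S' -> .S
For each item with dot before a nonterminal B, add B -> .γ for every B-production
Closure: [S' -> .S, S -> .bA, S -> .aa]


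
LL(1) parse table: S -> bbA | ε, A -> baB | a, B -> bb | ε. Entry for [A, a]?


For [A, a]: 'a' ∈ FIRST(a)
Entry: A -> a


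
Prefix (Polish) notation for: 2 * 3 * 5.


left-to-right (same/higher precedence on left): tree is (* (* 2 3) 5)
Prefix: * * 2 3 5


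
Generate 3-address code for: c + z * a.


Break into single-operator statements:
t1 = z * a
t2 = c + t1


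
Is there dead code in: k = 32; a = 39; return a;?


k is assigned but never read
Dead: 'k = 32'


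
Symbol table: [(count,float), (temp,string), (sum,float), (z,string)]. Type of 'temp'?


Lookup 'temp' → type string


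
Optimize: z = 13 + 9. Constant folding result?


13 + 9 = 22 at compile time
Optimized: z = 22


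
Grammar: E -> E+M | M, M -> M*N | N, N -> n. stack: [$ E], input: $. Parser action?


start symbol E on stack, input exhausted
Action: accept


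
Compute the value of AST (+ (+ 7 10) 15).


Evaluate inner: (+ 7 10) = 17
Evaluate root: (+ 17 15) = 32
Result: 32


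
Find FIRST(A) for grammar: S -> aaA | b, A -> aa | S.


Per alternative of A: FIRST(aa) = {a}; FIRST(S) = {a, b}
FIRST(A) = {a, b}


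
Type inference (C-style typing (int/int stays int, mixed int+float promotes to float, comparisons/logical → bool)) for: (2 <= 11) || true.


Operand types: bool || bool
Rule: logical operators take bool operands and yield bool
Result type: bool


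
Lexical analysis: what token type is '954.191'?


Pattern: digits with a decimal point
Type: FLOAT_LITERAL


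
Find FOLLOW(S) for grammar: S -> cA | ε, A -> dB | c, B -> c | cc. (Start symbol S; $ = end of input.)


$ ∈ FOLLOW(S). For each A -> αBβ: add FIRST(β)\{ε} to FOLLOW(B); if β nullable, add FOLLOW(A).
FOLLOW(S) = {$}


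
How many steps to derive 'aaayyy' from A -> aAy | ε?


Derivation: A => aAy => aaAyy => aaaAyyy => aaayyy
Steps: 4


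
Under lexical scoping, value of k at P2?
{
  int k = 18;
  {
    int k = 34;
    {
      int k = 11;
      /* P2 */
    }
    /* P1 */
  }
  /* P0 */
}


k declared in the same block as P2
k = 11


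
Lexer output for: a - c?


Scan left to right, longest-match per lexeme
Tokens: ID(a), OP(-), ID(c)


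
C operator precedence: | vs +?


'+' is additive (level 9); '|' is bitwise OR (level 3)
Higher level binds tighter
'+' has higher precedence than '|'


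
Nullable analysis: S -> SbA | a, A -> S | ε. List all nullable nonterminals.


A nonterminal is nullable iff some alternative derives ε (directly, or every symbol in it is nullable)
Nullable: {A}


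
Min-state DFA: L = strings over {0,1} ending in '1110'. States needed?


Track the longest suffix of input matching a prefix of '1110': 5 classes (prefixes of length 0..4)
Minimal DFA: 5 states


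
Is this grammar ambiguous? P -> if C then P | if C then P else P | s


dangling else: 'if C then if C then s else s' parses two ways
Ambiguous


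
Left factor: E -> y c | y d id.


Common prefix: 'y'
Factored: E -> y E', E' -> c | d id


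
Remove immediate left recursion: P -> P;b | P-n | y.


Left-recursive alternatives: P;b, P-n; non-recursive: y
Introduce P': P -> yP', P' -> ;bP' | -nP' | ε


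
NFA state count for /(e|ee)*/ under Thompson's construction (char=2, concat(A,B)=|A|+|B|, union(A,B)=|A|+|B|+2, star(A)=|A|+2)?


Syntax tree has 3 char leaf(s), 1 union(s), 1 star(s)
chars contribute 3×2 = 6; each union adds +2; each star adds +2
Total: 6 + 2 + 2 = 10 states


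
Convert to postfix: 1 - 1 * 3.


* has higher precedence, evaluate 1*3 first
Postfix: 1 1 3 * -


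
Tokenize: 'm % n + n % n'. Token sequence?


Scan left to right, longest-match per lexeme
Tokens: ID(m), OP(%), ID(n), OP(+), ID(n), OP(%), ID(n)


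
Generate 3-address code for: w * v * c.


Break into single-operator statements:
t1 = w * v
t2 = t1 * c


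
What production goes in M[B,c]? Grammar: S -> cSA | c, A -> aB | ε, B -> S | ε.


For [B, c]: 'c' ∈ FIRST(S)
Entry: B -> S


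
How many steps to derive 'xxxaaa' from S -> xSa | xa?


Derivation: S => xSa => xxSaa => xxxaaa
Steps: 3


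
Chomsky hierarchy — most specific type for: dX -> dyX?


LHS has context (more than one symbol) and |LHS| ≤ |RHS|
Classification: Type 1 (Context-Sensitive)


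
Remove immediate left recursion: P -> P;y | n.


Left-recursive alternatives: P;y; non-recursive: n
Introduce P': P -> nP', P' -> ;yP' | ε


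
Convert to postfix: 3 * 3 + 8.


Left to right (same or higher precedence on left)
Postfix: 3 3 * 8 +


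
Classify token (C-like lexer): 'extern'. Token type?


Pattern: reserved word
Type: KEYWORD


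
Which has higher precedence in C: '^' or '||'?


'^' is bitwise XOR (level 4); '||' is logical OR (level 1)
Higher level binds tighter
'^' has higher precedence than '||'


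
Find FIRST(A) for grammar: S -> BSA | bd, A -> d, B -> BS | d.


Per alternative of A: FIRST(d) = {d}
FIRST(A) = {d}


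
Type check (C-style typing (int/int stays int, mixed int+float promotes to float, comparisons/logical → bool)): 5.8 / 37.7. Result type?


Operand types: float / float
Rule: mixed int/float promotes to float; int/int stays int
Result type: float


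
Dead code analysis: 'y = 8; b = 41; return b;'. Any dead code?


y is assigned but never read
Dead: 'y = 8'


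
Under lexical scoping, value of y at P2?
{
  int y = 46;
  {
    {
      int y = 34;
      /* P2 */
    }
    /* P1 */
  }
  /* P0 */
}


y declared in the same block as P2
y = 34
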